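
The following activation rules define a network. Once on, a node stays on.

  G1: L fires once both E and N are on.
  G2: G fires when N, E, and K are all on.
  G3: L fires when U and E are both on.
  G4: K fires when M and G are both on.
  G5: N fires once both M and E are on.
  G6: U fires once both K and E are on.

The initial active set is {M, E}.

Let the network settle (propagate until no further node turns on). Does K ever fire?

No

K would need M and G (G4), but G never turns on.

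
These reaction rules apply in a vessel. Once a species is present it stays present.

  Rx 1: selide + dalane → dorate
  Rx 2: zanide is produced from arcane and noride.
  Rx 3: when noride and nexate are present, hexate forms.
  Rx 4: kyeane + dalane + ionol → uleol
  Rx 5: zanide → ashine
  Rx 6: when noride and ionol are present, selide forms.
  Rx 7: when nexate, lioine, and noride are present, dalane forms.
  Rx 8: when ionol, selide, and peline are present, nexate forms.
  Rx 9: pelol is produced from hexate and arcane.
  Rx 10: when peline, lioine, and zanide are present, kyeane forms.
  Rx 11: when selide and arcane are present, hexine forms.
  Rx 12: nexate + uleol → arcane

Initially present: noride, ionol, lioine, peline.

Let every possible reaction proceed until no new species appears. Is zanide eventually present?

No

zanide would need arcane and noride (Rx 2), but arcane never forms.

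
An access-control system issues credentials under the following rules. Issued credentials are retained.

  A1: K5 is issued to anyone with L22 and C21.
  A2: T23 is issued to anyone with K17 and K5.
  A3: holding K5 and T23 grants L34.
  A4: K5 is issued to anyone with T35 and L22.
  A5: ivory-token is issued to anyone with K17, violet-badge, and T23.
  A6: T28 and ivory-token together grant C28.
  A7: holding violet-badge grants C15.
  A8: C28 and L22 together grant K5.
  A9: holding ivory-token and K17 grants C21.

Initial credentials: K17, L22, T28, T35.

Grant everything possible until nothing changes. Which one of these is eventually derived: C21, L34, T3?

Holding T35 and L22 grants K5 (A4).
Holding K17 and K5 grants T23 (A2).
Holding K5 and T23 grants L34 (A3).
No rule produces T3, and it is not given. C21 would need ivory-token and K17 (A9), but ivory-token is never granted.

L34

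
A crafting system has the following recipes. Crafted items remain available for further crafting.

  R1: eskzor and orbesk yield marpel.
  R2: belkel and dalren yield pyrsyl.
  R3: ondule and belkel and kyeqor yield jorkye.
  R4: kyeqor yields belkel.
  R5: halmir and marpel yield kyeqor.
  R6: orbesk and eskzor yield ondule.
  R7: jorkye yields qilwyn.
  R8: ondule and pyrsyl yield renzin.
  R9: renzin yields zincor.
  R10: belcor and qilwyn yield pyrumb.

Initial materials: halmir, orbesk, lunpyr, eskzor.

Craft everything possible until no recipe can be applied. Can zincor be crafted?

No

zincor would need renzin (R9), but renzin is never obtained.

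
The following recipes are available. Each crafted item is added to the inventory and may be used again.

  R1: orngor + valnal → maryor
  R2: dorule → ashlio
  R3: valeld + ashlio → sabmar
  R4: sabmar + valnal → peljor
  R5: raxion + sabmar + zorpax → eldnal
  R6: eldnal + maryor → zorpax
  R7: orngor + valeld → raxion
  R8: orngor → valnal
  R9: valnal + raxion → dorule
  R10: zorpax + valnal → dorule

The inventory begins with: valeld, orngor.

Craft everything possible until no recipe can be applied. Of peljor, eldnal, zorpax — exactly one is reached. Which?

orngor + valeld → raxion (R7).
orngor → valnal (R8).
Using R9, valnal and raxion make dorule.
dorule → ashlio (R2).
valeld + ashlio → sabmar (R3).
Using R4, sabmar and valnal make peljor.
zorpax would need eldnal and maryor (R6), but eldnal is never obtained. eldnal would need raxion, sabmar, and zorpax (R5), but zorpax is never obtained.

peljor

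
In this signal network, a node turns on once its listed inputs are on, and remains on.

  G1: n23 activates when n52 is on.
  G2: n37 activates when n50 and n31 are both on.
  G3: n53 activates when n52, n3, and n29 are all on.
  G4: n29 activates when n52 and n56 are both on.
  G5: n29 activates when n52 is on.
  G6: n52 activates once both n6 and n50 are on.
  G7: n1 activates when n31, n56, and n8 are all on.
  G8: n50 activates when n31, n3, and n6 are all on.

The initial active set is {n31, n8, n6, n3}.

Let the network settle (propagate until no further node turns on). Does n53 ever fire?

Yes

G8: n31, n3, and n6 on → n50 on.
G6: n6 and n50 on → n52 on.
n52 is on, so n29 activates (G5).
G3: n52, n3, and n29 on → n53 on.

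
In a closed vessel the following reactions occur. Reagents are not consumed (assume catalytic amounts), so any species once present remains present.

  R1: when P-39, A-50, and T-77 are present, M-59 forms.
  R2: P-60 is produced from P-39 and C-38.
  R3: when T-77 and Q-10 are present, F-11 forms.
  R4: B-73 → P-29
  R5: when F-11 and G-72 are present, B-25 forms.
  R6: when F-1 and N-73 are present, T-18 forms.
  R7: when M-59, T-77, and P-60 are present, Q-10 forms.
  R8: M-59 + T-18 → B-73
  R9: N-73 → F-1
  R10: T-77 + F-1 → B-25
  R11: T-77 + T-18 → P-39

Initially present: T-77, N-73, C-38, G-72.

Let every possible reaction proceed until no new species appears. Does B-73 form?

No

B-73 would need M-59 and T-18 (R8), but M-59 never forms.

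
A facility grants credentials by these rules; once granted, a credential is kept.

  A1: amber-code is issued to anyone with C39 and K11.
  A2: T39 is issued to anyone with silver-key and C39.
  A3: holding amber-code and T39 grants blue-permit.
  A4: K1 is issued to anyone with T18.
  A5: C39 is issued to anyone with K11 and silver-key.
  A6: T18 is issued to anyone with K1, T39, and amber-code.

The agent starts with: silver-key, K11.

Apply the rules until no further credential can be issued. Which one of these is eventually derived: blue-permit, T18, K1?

Holding K11 and silver-key grants C39 (A5).
Holding silver-key and C39 grants T39 (A2).
Holding C39 and K11 grants amber-code (A1).
Holding amber-code and T39 grants blue-permit (A3).
K1 would need T18 (A4), but T18 is never granted. T18 would need K1, T39, and amber-code (A6), but K1 is never granted.

blue-permit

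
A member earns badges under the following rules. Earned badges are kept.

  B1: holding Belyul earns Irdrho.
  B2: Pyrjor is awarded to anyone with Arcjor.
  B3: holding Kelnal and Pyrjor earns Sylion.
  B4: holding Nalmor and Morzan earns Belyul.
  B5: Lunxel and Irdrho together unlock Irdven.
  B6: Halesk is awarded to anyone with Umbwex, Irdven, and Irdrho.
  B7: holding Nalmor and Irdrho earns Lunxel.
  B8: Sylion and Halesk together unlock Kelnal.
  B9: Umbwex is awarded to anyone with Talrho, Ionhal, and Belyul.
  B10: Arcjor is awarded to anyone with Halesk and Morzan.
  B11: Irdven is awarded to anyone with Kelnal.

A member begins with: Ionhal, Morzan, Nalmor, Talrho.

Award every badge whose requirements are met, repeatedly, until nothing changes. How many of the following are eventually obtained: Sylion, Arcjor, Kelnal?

1

With Nalmor and Morzan, Belyul is earned (B4).
With Talrho, Ionhal, and Belyul, Umbwex is earned (B9).
With Belyul, Irdrho is earned (B1).
With Nalmor and Irdrho, Lunxel is earned (B7).
With Lunxel and Irdrho, Irdven is earned (B5).
With Umbwex, Irdven, and Irdrho, Halesk is earned (B6).
With Halesk and Morzan, Arcjor is earned (B10).
Sylion would need Kelnal and Pyrjor (B3), but Kelnal is never earned.
Arcjor: reached.
Kelnal would need Sylion and Halesk (B8), but Sylion is never earned.
Reached: Arcjor — 1 of the 3.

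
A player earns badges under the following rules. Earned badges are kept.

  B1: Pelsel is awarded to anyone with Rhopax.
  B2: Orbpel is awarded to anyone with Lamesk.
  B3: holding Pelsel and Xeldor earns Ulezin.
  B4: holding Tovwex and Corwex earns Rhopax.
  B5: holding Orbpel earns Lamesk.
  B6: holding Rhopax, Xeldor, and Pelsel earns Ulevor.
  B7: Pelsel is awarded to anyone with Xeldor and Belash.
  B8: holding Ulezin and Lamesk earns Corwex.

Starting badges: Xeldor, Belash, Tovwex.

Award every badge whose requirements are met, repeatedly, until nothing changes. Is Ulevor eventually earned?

No

Ulevor would need Rhopax, Xeldor, and Pelsel (B6), but Rhopax is never earned.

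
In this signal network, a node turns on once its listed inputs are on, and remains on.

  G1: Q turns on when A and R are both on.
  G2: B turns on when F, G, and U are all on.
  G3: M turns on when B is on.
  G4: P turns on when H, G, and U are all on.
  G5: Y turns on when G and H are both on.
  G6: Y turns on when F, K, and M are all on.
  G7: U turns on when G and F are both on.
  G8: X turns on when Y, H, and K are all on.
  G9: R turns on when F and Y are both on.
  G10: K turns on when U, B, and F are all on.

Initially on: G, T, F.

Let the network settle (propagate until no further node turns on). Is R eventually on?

Yes

G7: G and F on → U on.
F, G, and U are on, so B turns on (G2).
U, B, and F are on, so K turns on (G10).
G3: B on → M on.
F, K, and M are on, so Y turns on (G6).
F and Y are on, so R turns on (G9).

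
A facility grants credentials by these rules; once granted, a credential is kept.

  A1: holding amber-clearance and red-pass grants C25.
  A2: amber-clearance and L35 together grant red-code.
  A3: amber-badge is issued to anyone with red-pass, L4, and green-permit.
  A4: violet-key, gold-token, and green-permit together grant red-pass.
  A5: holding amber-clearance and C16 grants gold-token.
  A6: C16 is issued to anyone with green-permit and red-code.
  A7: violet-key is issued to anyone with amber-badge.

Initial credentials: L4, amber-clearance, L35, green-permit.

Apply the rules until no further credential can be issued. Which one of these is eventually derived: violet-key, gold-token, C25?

Holding amber-clearance and L35 grants red-code (A2).
Holding green-permit and red-code grants C16 (A6).
Holding amber-clearance and C16 grants gold-token (A5).
violet-key would need amber-badge (A7), but amber-badge is never granted. C25 would need amber-clearance and red-pass (A1), but red-pass is never granted.

gold-token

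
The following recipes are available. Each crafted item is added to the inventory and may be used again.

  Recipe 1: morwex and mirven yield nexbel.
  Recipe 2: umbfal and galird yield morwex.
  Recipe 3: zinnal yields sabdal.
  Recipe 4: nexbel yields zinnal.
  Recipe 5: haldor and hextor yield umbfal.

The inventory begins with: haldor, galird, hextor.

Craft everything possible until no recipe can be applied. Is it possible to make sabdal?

No

sabdal would need zinnal (Recipe 3), but zinnal is never obtained.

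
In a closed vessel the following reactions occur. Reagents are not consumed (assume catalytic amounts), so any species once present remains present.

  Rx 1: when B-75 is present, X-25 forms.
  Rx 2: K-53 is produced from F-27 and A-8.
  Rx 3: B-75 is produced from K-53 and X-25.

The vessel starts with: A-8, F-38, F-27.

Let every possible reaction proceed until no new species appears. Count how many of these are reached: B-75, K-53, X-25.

F-27 and A-8 present → K-53 forms (Rx 2).
B-75 would need K-53 and X-25 (Rx 3), but X-25 never forms.
K-53: reached.
X-25 would need B-75 (Rx 1), but B-75 never forms.
Reached: K-53 — 1 of the 3.

1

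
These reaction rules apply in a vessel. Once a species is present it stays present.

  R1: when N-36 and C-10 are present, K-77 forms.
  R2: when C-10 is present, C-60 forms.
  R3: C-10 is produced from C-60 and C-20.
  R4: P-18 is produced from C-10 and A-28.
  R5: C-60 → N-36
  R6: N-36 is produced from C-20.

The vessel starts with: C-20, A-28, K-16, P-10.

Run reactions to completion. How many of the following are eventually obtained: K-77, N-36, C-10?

C-20 present → N-36 forms (R6).
K-77 would need N-36 and C-10 (R1), but C-10 never forms.
N-36: reached.
C-10 would need C-60 and C-20 (R3), but C-60 never forms.
Reached: N-36 — 1 of the 3.

1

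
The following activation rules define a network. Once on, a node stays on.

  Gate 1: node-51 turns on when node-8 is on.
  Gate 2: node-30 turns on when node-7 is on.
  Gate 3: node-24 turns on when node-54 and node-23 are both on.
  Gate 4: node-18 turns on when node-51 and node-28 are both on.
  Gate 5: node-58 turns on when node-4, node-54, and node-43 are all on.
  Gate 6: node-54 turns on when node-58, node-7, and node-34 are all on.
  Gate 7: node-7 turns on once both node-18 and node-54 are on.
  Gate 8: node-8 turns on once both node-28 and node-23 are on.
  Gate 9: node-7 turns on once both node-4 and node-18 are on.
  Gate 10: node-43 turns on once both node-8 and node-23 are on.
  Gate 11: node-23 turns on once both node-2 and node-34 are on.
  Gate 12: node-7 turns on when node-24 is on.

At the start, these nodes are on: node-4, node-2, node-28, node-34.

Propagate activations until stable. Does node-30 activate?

Yes

node-2 and node-34 are on, so node-23 turns on (Gate 11).
node-28 and node-23 are on, so node-8 turns on (Gate 8).
Gate 1: node-8 on → node-51 on.
node-51 and node-28 are on, so node-18 turns on (Gate 4).
node-4 and node-18 are on, so node-7 turns on (Gate 9).
Gate 2: node-7 on → node-30 on.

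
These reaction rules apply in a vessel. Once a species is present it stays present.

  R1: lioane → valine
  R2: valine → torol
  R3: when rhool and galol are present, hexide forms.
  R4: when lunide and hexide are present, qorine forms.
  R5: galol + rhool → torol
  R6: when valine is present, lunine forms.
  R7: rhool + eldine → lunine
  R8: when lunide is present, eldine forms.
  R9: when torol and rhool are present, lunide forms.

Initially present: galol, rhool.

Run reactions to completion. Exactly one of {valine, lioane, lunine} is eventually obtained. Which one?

lunine

galol and rhool present → torol forms (R5).
torol and rhool present → lunide forms (R9).
lunide present → eldine forms (R8).
rhool and eldine present → lunine forms (R7).
No rule produces lioane, and it is not given. valine would need lioane (R1), but lioane never forms.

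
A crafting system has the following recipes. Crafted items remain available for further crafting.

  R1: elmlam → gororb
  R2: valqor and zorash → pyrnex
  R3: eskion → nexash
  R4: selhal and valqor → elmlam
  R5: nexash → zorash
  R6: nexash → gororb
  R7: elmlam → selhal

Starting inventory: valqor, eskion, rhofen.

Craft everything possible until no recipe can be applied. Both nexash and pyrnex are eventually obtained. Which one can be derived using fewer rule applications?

nexash

nexash: Using R3, eskion makes nexash. [1 rule application]
pyrnex: eskion → nexash (R3). nexash → zorash (R5). Using R2, valqor and zorash make pyrnex. [3 rule applications]
nexash needs fewer.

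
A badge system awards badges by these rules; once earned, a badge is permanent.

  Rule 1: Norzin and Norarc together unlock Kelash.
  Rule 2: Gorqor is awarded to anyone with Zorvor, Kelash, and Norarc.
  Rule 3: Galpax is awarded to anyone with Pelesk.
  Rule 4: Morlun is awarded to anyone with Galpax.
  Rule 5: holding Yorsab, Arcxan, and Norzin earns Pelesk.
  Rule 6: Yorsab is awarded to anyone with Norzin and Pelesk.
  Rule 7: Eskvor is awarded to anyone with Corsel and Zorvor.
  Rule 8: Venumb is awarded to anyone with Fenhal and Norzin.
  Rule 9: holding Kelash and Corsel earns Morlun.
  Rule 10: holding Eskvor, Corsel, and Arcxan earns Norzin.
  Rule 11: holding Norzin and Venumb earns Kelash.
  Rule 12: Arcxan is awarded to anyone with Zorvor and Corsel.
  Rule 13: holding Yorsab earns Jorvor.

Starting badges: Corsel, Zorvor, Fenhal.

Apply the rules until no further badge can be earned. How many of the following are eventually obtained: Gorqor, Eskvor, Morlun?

2

With Corsel and Zorvor, Eskvor is earned (Rule 7).
With Zorvor and Corsel, Arcxan is earned (Rule 12).
With Eskvor, Corsel, and Arcxan, Norzin is earned (Rule 10).
With Fenhal and Norzin, Venumb is earned (Rule 8).
With Norzin and Venumb, Kelash is earned (Rule 11).
With Kelash and Corsel, Morlun is earned (Rule 9).
Gorqor would need Zorvor, Kelash, and Norarc (Rule 2), but Norarc is never earned.
Eskvor: reached.
Morlun: reached.
Reached: Eskvor and Morlun — 2 of the 3.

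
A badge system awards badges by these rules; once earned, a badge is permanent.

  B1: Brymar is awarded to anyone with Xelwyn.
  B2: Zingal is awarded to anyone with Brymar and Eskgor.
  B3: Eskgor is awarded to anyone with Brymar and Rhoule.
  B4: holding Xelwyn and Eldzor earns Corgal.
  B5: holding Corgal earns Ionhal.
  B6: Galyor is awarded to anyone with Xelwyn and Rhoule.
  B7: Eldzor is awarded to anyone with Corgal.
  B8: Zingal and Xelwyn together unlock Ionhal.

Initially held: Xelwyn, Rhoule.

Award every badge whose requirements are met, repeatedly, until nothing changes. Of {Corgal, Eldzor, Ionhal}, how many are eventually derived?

1

With Xelwyn, Brymar is earned (B1).
With Brymar and Rhoule, Eskgor is earned (B3).
With Brymar and Eskgor, Zingal is earned (B2).
With Zingal and Xelwyn, Ionhal is earned (B8).
Corgal would need Xelwyn and Eldzor (B4), but Eldzor is never earned.
Eldzor would need Corgal (B7), but Corgal is never earned.
Ionhal: reached.
Reached: Ionhal — 1 of the 3.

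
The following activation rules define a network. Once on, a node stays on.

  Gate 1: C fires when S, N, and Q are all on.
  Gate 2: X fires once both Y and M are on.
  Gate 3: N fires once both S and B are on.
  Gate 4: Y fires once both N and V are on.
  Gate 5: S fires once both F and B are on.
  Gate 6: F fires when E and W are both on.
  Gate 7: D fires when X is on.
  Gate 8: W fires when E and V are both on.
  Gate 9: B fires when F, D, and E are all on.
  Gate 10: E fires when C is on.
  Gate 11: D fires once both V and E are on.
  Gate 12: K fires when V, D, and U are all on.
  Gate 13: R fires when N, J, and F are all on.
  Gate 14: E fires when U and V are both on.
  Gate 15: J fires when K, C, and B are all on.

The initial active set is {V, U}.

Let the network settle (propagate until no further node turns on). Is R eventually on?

R would need N, J, and F (Gate 13), but J never turns on.

No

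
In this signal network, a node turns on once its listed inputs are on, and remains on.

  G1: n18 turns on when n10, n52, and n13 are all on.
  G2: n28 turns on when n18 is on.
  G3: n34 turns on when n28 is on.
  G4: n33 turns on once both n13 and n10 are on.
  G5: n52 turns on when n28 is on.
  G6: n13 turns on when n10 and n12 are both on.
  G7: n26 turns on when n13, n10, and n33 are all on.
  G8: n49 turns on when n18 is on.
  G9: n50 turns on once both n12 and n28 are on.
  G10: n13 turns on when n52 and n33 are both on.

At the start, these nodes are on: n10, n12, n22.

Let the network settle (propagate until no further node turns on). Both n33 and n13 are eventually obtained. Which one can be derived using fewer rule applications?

n13: n10 and n12 are on, so n13 turns on (G6). [1 rule application]
n33: G6: n10 and n12 on → n13 on. n13 and n10 are on, so n33 turns on (G4). [2 rule applications]
n13 needs fewer.

n13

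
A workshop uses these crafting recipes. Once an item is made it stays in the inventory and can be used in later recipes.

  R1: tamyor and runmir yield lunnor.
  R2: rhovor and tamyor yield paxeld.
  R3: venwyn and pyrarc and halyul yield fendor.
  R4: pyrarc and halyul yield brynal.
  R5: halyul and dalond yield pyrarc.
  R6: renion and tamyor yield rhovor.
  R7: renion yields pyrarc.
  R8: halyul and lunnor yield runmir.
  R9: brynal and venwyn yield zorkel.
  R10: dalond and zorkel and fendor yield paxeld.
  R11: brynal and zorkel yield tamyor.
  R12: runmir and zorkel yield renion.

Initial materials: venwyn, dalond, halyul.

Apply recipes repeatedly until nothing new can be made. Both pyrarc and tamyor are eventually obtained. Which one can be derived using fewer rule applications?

pyrarc

pyrarc: Using R5, halyul and dalond make pyrarc. [1 rule application]
tamyor: Using R5, halyul and dalond make pyrarc. Using R4, pyrarc and halyul make brynal. brynal and venwyn → zorkel (R9). Using R11, brynal and zorkel make tamyor. [4 rule applications]
pyrarc needs fewer.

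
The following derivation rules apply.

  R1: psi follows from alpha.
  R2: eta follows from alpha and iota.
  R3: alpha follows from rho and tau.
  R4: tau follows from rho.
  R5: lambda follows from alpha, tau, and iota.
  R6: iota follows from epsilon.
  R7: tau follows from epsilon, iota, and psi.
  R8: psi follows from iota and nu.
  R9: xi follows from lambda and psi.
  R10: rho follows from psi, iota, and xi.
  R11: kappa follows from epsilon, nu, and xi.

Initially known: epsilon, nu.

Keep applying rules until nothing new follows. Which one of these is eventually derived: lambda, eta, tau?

epsilon holds, so iota follows (R6).
iota and nu hold, so psi follows (R8).
From epsilon, iota, and psi, R7 gives tau.
lambda would need alpha, tau, and iota (R5), but alpha is never established. eta would need alpha and iota (R2), but alpha is never established.

tau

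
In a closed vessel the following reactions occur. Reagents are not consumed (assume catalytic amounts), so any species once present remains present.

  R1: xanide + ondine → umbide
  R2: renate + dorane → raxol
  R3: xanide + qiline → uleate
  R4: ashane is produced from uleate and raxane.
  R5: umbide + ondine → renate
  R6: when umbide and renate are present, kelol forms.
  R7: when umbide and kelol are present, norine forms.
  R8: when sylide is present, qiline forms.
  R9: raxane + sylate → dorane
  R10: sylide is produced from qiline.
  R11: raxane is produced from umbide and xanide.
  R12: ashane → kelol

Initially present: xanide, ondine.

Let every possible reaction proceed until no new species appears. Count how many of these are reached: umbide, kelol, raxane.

3

xanide and ondine present → umbide forms (R1).
umbide and ondine present → renate forms (R5).
umbide and xanide present → raxane forms (R11).
umbide and renate present → kelol forms (R6).
umbide: reached.
kelol: reached.
raxane: reached.
All 3 are reached.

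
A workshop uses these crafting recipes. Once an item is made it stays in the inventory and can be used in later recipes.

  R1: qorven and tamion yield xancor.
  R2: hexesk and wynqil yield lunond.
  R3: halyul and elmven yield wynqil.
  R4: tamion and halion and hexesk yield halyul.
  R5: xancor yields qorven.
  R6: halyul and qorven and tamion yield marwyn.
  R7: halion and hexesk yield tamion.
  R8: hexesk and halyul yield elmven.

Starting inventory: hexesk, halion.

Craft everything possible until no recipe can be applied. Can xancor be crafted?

xancor would need qorven and tamion (R1), but qorven is never obtained.

No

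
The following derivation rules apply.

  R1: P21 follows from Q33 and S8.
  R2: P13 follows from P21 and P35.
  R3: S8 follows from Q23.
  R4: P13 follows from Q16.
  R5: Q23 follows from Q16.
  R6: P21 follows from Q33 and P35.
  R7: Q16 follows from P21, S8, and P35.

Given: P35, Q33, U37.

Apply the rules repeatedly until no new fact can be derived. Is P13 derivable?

Q33 and P35 hold, so P21 follows (R6).
From P21 and P35, R2 gives P13.

Yes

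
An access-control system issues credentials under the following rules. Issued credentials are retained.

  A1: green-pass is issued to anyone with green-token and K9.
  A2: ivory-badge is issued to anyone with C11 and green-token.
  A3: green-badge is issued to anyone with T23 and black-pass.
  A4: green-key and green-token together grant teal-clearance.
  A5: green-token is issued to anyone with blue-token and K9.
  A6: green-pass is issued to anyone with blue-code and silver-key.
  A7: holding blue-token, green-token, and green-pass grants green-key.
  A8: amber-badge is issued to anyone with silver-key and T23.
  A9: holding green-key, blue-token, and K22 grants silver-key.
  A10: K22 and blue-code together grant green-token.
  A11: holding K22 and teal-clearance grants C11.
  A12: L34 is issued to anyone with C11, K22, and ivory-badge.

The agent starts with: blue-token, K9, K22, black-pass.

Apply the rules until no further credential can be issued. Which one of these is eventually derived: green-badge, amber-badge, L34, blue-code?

L34

Holding blue-token and K9 grants green-token (A5).
Holding green-token and K9 grants green-pass (A1).
Holding blue-token, green-token, and green-pass grants green-key (A7).
Holding green-key and green-token grants teal-clearance (A4).
Holding K22 and teal-clearance grants C11 (A11).
Holding C11 and green-token grants ivory-badge (A2).
Holding C11, K22, and ivory-badge grants L34 (A12).
green-badge would need T23 and black-pass (A3), but T23 is never granted. amber-badge would need silver-key and T23 (A8), but T23 is never granted. No rule produces blue-code, and it is not given.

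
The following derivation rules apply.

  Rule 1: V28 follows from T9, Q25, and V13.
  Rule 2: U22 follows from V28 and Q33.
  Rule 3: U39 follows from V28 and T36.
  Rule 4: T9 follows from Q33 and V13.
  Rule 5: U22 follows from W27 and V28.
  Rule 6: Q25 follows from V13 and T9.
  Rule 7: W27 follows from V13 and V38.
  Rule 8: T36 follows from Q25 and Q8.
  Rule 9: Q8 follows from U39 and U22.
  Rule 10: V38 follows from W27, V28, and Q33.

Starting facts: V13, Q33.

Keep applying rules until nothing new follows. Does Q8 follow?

No

Q8 would need U39 and U22 (Rule 9), but U39 is never established.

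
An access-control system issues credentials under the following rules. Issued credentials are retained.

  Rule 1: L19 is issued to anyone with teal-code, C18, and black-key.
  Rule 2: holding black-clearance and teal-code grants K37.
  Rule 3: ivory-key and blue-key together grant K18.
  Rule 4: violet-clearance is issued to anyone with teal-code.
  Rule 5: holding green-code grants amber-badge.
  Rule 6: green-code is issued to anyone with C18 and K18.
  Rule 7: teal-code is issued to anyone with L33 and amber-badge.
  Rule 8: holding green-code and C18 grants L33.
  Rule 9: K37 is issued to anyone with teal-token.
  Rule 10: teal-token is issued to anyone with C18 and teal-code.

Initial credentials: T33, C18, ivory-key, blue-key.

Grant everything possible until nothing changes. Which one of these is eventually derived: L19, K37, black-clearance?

Holding ivory-key and blue-key grants K18 (Rule 3).
Holding C18 and K18 grants green-code (Rule 6).
Holding green-code and C18 grants L33 (Rule 8).
Holding green-code grants amber-badge (Rule 5).
Holding L33 and amber-badge grants teal-code (Rule 7).
Holding C18 and teal-code grants teal-token (Rule 10).
Holding teal-token grants K37 (Rule 9).
No rule produces black-clearance, and it is not given. L19 would need teal-code, C18, and black-key (Rule 1), but black-key is never granted.

K37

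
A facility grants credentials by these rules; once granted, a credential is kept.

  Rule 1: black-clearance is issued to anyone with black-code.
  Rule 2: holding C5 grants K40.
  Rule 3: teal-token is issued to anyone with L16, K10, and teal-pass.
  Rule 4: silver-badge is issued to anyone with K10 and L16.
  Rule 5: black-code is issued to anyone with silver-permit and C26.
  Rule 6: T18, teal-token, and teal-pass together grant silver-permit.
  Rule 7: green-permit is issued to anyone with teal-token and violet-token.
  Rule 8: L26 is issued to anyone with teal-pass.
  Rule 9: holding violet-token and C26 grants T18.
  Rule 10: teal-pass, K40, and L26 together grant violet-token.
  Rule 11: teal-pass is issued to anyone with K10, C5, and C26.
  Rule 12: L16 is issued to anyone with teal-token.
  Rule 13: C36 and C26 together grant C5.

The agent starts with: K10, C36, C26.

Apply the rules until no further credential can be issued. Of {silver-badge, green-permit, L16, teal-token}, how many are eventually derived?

0

silver-badge would need K10 and L16 (Rule 4), but L16 is never granted.
green-permit would need teal-token and violet-token (Rule 7), but teal-token is never granted.
L16 would need teal-token (Rule 12), but teal-token is never granted.
teal-token would need L16, K10, and teal-pass (Rule 3), but L16 is never granted.
None of the 4 are reached.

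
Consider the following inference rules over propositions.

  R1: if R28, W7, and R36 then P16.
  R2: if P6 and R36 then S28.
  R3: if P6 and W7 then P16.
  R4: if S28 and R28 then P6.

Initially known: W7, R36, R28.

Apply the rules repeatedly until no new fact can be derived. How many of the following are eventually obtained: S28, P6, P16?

1

From R28, W7, and R36, R1 gives P16.
S28 would need P6 and R36 (R2), but P6 is never established.
P6 would need S28 and R28 (R4), but S28 is never established.
P16: reached.
Reached: P16 — 1 of the 3.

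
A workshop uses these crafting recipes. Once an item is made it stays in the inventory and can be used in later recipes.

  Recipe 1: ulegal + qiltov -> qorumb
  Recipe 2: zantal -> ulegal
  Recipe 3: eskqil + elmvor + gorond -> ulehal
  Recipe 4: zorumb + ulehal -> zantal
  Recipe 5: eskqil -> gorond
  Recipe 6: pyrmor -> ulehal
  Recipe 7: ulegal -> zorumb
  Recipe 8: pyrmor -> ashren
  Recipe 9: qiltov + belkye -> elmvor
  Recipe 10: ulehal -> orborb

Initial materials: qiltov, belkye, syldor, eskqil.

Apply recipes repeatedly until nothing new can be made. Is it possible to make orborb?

Using Recipe 9, qiltov and belkye make elmvor.
eskqil -> gorond (Recipe 5).
Using Recipe 3, eskqil, elmvor, and gorond make ulehal.
Using Recipe 10, ulehal makes orborb.

Yes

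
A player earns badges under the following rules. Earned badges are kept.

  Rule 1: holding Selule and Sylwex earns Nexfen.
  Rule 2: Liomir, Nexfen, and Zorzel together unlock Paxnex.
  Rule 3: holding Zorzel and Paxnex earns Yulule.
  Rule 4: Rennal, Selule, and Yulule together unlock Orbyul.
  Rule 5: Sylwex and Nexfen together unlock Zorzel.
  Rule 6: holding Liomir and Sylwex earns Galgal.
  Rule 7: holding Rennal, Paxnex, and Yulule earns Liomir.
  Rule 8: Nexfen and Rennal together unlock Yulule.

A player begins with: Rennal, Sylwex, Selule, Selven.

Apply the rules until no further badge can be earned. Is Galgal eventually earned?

No

Galgal would need Liomir and Sylwex (Rule 6), but Liomir is never earned.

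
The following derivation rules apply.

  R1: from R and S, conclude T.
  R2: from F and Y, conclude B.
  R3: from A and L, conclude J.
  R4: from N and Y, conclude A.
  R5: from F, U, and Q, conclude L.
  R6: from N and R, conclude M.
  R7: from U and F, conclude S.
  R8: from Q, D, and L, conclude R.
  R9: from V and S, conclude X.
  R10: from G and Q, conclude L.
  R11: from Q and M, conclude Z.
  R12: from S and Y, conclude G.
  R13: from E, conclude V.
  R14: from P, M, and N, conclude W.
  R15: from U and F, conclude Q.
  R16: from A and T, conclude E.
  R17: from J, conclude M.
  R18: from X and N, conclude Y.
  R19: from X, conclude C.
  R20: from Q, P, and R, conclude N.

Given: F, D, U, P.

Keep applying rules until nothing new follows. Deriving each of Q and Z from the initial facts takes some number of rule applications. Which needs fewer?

Q: From U and F, R15 gives Q. [1 rule application]
Z: U and F hold, so Q follows (R15). F, U, and Q hold, so L follows (R5). From Q, D, and L, R8 gives R. Q, P, and R hold, so N follows (R20). N and R hold, so M follows (R6). Q and M hold, so Z follows (R11). [6 rule applications]
Q needs fewer.

Q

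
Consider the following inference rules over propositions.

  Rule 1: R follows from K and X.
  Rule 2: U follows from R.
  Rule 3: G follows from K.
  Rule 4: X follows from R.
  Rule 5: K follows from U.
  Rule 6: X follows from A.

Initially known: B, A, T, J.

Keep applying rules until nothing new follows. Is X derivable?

From A, Rule 6 gives X.

Yes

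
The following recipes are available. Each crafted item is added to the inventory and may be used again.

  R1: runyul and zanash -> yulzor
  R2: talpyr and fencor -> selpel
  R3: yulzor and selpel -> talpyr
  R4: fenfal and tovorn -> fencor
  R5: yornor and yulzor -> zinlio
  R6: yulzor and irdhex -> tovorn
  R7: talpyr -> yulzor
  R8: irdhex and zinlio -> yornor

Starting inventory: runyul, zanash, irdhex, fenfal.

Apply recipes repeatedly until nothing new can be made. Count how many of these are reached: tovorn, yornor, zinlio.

1

runyul and zanash -> yulzor (R1).
Using R6, yulzor and irdhex make tovorn.
tovorn: reached.
yornor would need irdhex and zinlio (R8), but zinlio is never obtained.
zinlio would need yornor and yulzor (R5), but yornor is never obtained.
Reached: tovorn — 1 of the 3.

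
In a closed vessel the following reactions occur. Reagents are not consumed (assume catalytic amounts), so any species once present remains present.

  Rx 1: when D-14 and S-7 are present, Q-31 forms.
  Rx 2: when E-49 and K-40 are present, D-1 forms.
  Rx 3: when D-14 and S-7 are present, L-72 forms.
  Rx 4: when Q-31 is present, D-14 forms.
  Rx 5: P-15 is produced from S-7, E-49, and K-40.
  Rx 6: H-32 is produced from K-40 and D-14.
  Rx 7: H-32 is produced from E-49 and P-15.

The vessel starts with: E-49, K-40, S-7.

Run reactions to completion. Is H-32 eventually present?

S-7, E-49, and K-40 present → P-15 forms (Rx 5).
E-49 and P-15 present → H-32 forms (Rx 7).

Yes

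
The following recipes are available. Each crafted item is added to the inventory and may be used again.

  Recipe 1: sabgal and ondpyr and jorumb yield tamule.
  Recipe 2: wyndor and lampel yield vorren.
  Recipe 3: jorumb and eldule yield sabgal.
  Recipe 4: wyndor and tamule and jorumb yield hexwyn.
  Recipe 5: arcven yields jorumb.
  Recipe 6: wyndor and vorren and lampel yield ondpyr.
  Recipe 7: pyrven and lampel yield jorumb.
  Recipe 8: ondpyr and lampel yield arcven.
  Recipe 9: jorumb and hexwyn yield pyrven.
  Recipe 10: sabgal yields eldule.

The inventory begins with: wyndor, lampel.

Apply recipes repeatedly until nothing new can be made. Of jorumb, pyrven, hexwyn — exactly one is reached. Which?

jorumb

wyndor and lampel → vorren (Recipe 2).
wyndor and vorren and lampel → ondpyr (Recipe 6).
Using Recipe 8, ondpyr and lampel make arcven.
arcven → jorumb (Recipe 5).
hexwyn would need wyndor, tamule, and jorumb (Recipe 4), but tamule is never obtained. pyrven would need jorumb and hexwyn (Recipe 9), but hexwyn is never obtained.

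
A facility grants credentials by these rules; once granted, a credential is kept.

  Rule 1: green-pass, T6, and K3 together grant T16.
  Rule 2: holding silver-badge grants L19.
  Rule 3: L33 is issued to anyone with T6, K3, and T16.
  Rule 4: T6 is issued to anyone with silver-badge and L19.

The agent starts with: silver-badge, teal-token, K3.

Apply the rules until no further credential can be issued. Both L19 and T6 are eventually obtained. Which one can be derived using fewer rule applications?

L19

L19: Holding silver-badge grants L19 (Rule 2). [1 rule application]
T6: Holding silver-badge grants L19 (Rule 2). Holding silver-badge and L19 grants T6 (Rule 4). [2 rule applications]
L19 needs fewer.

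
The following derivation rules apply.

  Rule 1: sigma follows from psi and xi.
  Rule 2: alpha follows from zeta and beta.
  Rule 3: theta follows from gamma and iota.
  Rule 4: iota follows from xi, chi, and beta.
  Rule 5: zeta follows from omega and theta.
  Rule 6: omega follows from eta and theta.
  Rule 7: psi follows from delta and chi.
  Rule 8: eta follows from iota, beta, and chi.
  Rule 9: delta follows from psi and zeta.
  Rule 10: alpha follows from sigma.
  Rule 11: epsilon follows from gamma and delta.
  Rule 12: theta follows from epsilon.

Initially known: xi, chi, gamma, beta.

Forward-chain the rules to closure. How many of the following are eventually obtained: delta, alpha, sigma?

1

From xi, chi, and beta, Rule 4 gives iota.
gamma and iota hold, so theta follows (Rule 3).
iota, beta, and chi hold, so eta follows (Rule 8).
From eta and theta, Rule 6 gives omega.
omega and theta hold, so zeta follows (Rule 5).
From zeta and beta, Rule 2 gives alpha.
delta would need psi and zeta (Rule 9), but psi is never established.
alpha: reached.
sigma would need psi and xi (Rule 1), but psi is never established.
Reached: alpha — 1 of the 3.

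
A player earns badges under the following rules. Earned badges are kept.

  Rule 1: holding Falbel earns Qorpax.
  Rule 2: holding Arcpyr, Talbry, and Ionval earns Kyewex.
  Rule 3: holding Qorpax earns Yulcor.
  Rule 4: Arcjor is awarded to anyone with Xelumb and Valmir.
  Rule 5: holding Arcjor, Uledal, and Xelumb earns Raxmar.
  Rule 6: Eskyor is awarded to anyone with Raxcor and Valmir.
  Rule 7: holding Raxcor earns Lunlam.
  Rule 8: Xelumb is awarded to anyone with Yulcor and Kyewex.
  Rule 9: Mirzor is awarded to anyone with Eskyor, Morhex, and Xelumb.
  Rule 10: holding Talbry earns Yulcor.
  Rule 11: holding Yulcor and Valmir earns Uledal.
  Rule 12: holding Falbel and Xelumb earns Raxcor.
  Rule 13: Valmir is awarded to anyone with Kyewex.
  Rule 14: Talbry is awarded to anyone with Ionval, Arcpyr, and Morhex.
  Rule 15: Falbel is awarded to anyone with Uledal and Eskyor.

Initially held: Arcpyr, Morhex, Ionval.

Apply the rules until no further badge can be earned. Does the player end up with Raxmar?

Yes

With Ionval, Arcpyr, and Morhex, Talbry is earned (Rule 14).
With Talbry, Yulcor is earned (Rule 10).
With Arcpyr, Talbry, and Ionval, Kyewex is earned (Rule 2).
With Yulcor and Kyewex, Xelumb is earned (Rule 8).
With Kyewex, Valmir is earned (Rule 13).
With Yulcor and Valmir, Uledal is earned (Rule 11).
With Xelumb and Valmir, Arcjor is earned (Rule 4).
With Arcjor, Uledal, and Xelumb, Raxmar is earned (Rule 5).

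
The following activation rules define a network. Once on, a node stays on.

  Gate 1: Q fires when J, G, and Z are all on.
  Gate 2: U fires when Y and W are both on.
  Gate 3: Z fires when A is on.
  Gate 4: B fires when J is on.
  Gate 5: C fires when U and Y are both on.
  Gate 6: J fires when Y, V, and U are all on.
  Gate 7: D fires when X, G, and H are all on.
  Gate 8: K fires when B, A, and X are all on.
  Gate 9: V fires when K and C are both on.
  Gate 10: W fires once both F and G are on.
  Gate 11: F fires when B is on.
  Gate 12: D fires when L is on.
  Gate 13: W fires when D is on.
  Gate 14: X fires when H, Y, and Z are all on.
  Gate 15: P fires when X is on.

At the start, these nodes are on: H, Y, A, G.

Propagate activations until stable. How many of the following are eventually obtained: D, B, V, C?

Gate 3: A on → Z on.
Gate 14: H, Y, and Z on → X on.
Gate 7: X, G, and H on → D on.
D is on, so W fires (Gate 13).
Y and W are on, so U fires (Gate 2).
Gate 5: U and Y on → C on.
D: reached.
B would need J (Gate 4), but J never turns on.
V would need K and C (Gate 9), but K never turns on.
C: reached.
Reached: D and C — 2 of the 4.

2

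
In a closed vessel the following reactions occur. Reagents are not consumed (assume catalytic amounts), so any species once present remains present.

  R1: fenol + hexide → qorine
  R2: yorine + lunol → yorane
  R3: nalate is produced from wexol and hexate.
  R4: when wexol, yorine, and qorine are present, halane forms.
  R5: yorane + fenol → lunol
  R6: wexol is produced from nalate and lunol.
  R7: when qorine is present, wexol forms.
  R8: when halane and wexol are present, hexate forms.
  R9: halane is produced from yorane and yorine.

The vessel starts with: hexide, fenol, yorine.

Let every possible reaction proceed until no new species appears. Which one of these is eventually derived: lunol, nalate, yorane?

nalate

fenol and hexide present → qorine forms (R1).
qorine present → wexol forms (R7).
wexol, yorine, and qorine present → halane forms (R4).
halane and wexol present → hexate forms (R8).
wexol and hexate present → nalate forms (R3).
lunol would need yorane and fenol (R5), but yorane never forms. yorane would need yorine and lunol (R2), but lunol never forms.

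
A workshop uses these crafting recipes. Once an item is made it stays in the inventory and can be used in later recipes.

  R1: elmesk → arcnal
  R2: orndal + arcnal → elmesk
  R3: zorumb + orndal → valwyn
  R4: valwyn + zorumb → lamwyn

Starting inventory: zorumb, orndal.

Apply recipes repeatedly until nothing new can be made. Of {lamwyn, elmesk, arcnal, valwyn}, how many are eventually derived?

Using R3, zorumb and orndal make valwyn.
valwyn + zorumb → lamwyn (R4).
lamwyn: reached.
elmesk would need orndal and arcnal (R2), but arcnal is never obtained.
arcnal would need elmesk (R1), but elmesk is never obtained.
valwyn: reached.
Reached: lamwyn and valwyn — 2 of the 4.

2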